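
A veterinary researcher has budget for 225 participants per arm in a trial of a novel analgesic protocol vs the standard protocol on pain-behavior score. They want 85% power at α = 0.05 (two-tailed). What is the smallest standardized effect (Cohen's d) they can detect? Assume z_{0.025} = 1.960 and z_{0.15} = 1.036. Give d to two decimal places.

d_min ≈ 0.28

For two independent groups of n = 225 each: d_min = (z_{α/2} + z_β)·√(2/n).
z-sum = 1.960 + 1.036 = 2.996.
d_min = 2.996 × √(2/225) = 2.996 × 0.0943 = 0.282.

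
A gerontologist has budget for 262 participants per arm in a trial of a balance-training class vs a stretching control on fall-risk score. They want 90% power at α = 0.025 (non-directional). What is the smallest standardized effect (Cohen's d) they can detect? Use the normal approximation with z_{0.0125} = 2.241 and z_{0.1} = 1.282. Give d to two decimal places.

d_min ≈ 0.31

For two independent groups of n = 262 each: d_min = (z_{α/2} + z_β)·√(2/n).
z-sum = 2.241 + 1.282 = 3.523.
d_min = 3.523 × √(2/262) = 3.523 × 0.0874 = 0.308.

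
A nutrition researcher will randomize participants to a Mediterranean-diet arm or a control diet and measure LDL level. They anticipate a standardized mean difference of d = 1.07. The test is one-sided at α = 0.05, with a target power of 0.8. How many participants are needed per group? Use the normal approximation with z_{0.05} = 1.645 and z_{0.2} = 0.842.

For two independent groups with equal n: n = 2·((z_{α} + z_β) / d)².
z_{α} + z_β = 1.645 + 0.842 = 2.487.
n = 2 × (2.487 / 1.07)² = 2 × 2.324² = 2 × 5.40 = 10.8.
Round up to the next whole participant.

n = 11 per group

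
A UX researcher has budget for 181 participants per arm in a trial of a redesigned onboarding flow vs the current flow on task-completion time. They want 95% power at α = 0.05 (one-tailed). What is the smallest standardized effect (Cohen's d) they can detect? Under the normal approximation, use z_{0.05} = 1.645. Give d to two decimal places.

d_min ≈ 0.35

For two independent groups of n = 181 each: d_min = (z_{α} + z_β)·√(2/n).
z-sum = 1.645 + 1.645 = 3.290.
d_min = 3.290 × √(2/181) = 3.290 × 0.1051 = 0.346.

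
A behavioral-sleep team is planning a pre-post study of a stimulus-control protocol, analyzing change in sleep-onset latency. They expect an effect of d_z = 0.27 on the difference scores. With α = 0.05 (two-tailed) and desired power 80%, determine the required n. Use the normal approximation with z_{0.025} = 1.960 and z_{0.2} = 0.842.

n = 108 pairs

For a paired (one-sample on differences) test: n = ((z_{α/2} + z_β) / d)².
z_{α/2} + z_β = 1.960 + 0.842 = 2.802.
n = (2.802 / 0.27)² = 10.378² = 107.70.
Round up.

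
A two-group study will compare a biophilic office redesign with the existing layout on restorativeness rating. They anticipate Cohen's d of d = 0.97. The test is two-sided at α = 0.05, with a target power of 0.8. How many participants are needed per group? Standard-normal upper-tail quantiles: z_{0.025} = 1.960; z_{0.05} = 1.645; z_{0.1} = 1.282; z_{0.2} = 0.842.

For two independent groups with equal n: n = 2·((z_{α/2} + z_β) / d)².
z_{α/2} + z_β = 1.960 + 0.842 = 2.802.
n = 2 × (2.802 / 0.97)² = 2 × 2.889² = 2 × 8.34 = 16.7.
Round up to the next whole participant.

n = 17 per group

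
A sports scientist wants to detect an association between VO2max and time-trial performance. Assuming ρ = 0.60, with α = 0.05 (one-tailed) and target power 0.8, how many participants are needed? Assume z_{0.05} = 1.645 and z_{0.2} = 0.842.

n = 16

Fisher's z: C = ½·ln((1+r)/(1−r)) = ½·ln(4.0000) = 0.6931.
n = ((z_{α} + z_β)/C)² + 3.
(1.645 + 0.842) / 0.6931 = 2.487 / 0.6931 = 3.588.
n = 3.588² + 3 = 12.88 + 3 = 15.9.
Round up.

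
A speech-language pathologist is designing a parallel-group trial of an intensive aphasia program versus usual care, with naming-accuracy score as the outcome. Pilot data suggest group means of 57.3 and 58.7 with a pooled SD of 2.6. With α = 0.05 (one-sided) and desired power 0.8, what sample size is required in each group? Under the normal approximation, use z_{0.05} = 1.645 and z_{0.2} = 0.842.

n = 43 per group

Cohen's d = |M₁ − M₂| / SD_pooled = |57.3 − 58.7| / 2.6 = 1.4 / 2.6 = 0.538.
For two independent groups with equal n: n = 2·((z_{α} + z_β) / d)².
z_{α} + z_β = 1.645 + 0.842 = 2.487.
n = 2 × (2.487 / 0.538)² = 2 × 4.623² = 2 × 21.37 = 42.7.
Round up to the next whole participant.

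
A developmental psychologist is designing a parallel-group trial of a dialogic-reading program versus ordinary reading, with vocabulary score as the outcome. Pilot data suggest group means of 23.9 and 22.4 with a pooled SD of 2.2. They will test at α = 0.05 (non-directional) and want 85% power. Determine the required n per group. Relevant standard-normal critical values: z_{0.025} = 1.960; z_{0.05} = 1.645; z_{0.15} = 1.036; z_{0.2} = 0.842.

Cohen's d = |M₁ − M₂| / SD_pooled = |23.9 − 22.4| / 2.2 = 1.5 / 2.2 = 0.682.
For two independent groups with equal n: n = 2·((z_{α/2} + z_β) / d)².
z_{α/2} + z_β = 1.960 + 1.036 = 2.996.
n = 2 × (2.996 / 0.682)² = 2 × 4.393² = 2 × 19.30 = 38.6.
Round up to the next whole participant.

n = 39 per group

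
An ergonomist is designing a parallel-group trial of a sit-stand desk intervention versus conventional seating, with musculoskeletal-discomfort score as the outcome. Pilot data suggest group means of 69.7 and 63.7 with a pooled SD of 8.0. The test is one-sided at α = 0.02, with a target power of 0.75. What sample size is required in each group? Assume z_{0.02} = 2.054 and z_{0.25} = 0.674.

n = 27 per group

Cohen's d = |M₁ − M₂| / SD_pooled = |69.7 − 63.7| / 8.0 = 6.0 / 8.0 = 0.750.
For two independent groups with equal n: n = 2·((z_{α} + z_β) / d)².
z_{α} + z_β = 2.054 + 0.674 = 2.728.
n = 2 × (2.728 / 0.750)² = 2 × 3.637² = 2 × 13.23 = 26.5.
Round up to the next whole participant.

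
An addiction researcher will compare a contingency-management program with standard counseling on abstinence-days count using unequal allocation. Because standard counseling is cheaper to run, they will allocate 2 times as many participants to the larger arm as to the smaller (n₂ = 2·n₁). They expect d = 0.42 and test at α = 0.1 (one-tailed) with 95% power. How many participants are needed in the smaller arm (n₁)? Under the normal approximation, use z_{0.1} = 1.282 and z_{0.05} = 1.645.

With allocation ratio k = n₂/n₁ = 2, Var(x̄₁−x̄₂) = σ²(1/n₁ + 1/(k·n₁)) = σ²·(k+1)/(k·n₁).
So n₁ = (1 + 1/k)·((z_{α} + z_β)/d)² = 1.500 × (2.927/0.42)².
n₁ = 1.500 × 48.57 = 72.9.
Round up: n₁ = 73, giving n₂ = 2 × 73 = 146.

n₁ = 73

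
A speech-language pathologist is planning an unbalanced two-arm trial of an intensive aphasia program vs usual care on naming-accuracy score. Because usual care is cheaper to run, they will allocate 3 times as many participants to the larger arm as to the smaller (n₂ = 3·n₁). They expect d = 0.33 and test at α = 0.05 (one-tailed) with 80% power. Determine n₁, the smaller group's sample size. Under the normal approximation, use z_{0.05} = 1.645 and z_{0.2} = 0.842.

n₁ = 76

With allocation ratio k = n₂/n₁ = 3, Var(x̄₁−x̄₂) = σ²(1/n₁ + 1/(k·n₁)) = σ²·(k+1)/(k·n₁).
So n₁ = (1 + 1/k)·((z_{α} + z_β)/d)² = 1.333 × (2.487/0.33)².
n₁ = 1.333 × 56.80 = 75.7.
Round up: n₁ = 76, giving n₂ = 3 × 76 = 228.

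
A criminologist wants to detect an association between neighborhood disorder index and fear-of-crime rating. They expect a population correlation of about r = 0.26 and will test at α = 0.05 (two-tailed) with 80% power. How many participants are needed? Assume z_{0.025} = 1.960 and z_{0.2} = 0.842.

Fisher's z: C = ½·ln((1+r)/(1−r)) = ½·ln(1.7027) = 0.2661.
n = ((z_{α/2} + z_β)/C)² + 3.
(1.960 + 0.842) / 0.2661 = 2.802 / 0.2661 = 10.530.
n = 10.530² + 3 = 110.88 + 3 = 113.9.
Round up.

n = 114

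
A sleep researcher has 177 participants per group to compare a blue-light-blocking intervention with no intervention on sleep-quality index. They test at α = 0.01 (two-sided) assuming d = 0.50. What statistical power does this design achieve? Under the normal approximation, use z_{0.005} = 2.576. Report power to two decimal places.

power ≈ 0.98

For two equal groups, power = Φ(d·√(n/2) − z_{α/2}).
d·√(n/2) = 0.50 × √(177/2) = 0.50 × 9.407 = 4.704.
z_β = 4.704 − 2.576 = 2.128.
Power = Φ(2.128) = 0.983.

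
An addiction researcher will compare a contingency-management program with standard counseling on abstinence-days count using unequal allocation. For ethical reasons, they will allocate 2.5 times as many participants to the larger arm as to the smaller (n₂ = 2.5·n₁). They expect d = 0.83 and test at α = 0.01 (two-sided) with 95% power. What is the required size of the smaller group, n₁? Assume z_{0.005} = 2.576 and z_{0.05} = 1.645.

n₁ = 37

With allocation ratio k = n₂/n₁ = 2.5, Var(x̄₁−x̄₂) = σ²(1/n₁ + 1/(k·n₁)) = σ²·(k+1)/(k·n₁).
So n₁ = (1 + 1/k)·((z_{α/2} + z_β)/d)² = 1.400 × (4.221/0.83)².
n₁ = 1.400 × 25.86 = 36.2.
Round up: n₁ = 37, giving n₂ = ⌈2.5 × 37⌉ = ⌈92.5⌉ = 93.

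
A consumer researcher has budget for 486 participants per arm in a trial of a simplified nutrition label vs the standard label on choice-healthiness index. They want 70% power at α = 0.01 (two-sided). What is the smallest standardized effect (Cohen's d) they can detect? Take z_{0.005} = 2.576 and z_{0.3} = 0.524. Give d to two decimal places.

For two independent groups of n = 486 each: d_min = (z_{α/2} + z_β)·√(2/n).
z-sum = 2.576 + 0.524 = 3.100.
d_min = 3.100 × √(2/486) = 3.100 × 0.0642 = 0.199.

d_min ≈ 0.20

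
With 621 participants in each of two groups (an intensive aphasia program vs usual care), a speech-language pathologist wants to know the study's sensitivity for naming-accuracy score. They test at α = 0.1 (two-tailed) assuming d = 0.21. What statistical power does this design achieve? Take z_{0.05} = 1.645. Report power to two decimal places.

power ≈ 0.98

For two equal groups, power = Φ(d·√(n/2) − z_{α/2}).
d·√(n/2) = 0.21 × √(621/2) = 0.21 × 17.621 = 3.700.
z_β = 3.700 − 1.645 = 2.055.
Power = Φ(2.055) = 0.980.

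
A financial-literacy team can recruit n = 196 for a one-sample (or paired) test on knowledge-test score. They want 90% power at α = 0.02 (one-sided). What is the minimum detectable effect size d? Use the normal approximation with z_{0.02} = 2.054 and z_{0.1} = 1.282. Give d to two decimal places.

For a single sample (or paired design) of n = 196: d_min = (z_{α} + z_β)/√n.
z-sum = 2.054 + 1.282 = 3.336.
d_min = 3.336 / √196 = 3.336 / 14.000 = 0.238.

d_min ≈ 0.24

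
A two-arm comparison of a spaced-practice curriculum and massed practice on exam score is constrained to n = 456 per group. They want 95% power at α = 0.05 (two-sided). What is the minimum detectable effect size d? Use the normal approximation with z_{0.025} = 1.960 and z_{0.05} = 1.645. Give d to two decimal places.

For two independent groups of n = 456 each: d_min = (z_{α/2} + z_β)·√(2/n).
z-sum = 1.960 + 1.645 = 3.605.
d_min = 3.605 × √(2/456) = 3.605 × 0.0662 = 0.239.

d_min ≈ 0.24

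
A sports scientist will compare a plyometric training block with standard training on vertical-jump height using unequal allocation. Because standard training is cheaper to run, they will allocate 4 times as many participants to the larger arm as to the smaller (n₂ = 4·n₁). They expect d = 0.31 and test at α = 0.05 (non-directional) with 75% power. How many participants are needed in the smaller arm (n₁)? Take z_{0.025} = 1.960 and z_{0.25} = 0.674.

With allocation ratio k = n₂/n₁ = 4, Var(x̄₁−x̄₂) = σ²(1/n₁ + 1/(k·n₁)) = σ²·(k+1)/(k·n₁).
So n₁ = (1 + 1/k)·((z_{α/2} + z_β)/d)² = 1.250 × (2.634/0.31)².
n₁ = 1.250 × 72.20 = 90.2.
Round up: n₁ = 91, giving n₂ = 4 × 91 = 364.

n₁ = 91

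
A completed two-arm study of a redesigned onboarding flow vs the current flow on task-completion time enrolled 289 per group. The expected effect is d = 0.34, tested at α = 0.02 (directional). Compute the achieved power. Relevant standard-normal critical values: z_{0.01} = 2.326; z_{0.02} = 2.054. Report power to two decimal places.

power ≈ 0.98

For two equal groups, power = Φ(d·√(n/2) − z_{α}).
d·√(n/2) = 0.34 × √(289/2) = 0.34 × 12.021 = 4.087.
z_β = 4.087 − 2.054 = 2.033.
Power = Φ(2.033) = 0.979.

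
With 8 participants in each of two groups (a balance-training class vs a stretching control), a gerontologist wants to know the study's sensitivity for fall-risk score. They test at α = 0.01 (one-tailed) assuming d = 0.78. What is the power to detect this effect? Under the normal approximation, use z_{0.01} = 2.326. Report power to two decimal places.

For two equal groups, power = Φ(d·√(n/2) − z_{α}).
d·√(n/2) = 0.78 × √(8/2) = 0.78 × 2.000 = 1.560.
z_β = 1.560 − 2.326 = -0.766.
Power = Φ(-0.766) = 0.222.

power ≈ 0.22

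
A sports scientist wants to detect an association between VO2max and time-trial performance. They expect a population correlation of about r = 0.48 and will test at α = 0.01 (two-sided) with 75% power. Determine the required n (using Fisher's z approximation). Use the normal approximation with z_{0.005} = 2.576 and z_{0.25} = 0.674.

Fisher's z: C = ½·ln((1+r)/(1−r)) = ½·ln(2.8462) = 0.5230.
n = ((z_{α/2} + z_β)/C)² + 3.
(2.576 + 0.674) / 0.5230 = 3.250 / 0.5230 = 6.214.
n = 6.214² + 3 = 38.62 + 3 = 41.6.
Round up.

n = 42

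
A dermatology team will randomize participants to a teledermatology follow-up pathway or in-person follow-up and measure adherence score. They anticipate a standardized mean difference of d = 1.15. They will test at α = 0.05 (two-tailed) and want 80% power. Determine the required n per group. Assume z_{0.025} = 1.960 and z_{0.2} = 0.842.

For two independent groups with equal n: n = 2·((z_{α/2} + z_β) / d)².
z_{α/2} + z_β = 1.960 + 0.842 = 2.802.
n = 2 × (2.802 / 1.15)² = 2 × 2.437² = 2 × 5.94 = 11.9.
Round up to the next whole participant.

n = 12 per group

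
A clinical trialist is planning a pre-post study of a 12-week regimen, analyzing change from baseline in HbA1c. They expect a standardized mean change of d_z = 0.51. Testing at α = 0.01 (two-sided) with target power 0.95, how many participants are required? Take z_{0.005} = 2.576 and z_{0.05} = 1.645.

For a paired (one-sample on differences) test: n = ((z_{α/2} + z_β) / d)².
z_{α/2} + z_β = 2.576 + 1.645 = 4.221.
n = (4.221 / 0.51)² = 8.276² = 68.50.
Round up.

n = 69 pairs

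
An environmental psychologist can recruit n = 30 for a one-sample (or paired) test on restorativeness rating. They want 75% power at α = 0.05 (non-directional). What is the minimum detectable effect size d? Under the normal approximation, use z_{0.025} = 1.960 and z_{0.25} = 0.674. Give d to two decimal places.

For a single sample (or paired design) of n = 30: d_min = (z_{α/2} + z_β)/√n.
z-sum = 1.960 + 0.674 = 2.634.
d_min = 2.634 / √30 = 2.634 / 5.477 = 0.481.

d_min ≈ 0.48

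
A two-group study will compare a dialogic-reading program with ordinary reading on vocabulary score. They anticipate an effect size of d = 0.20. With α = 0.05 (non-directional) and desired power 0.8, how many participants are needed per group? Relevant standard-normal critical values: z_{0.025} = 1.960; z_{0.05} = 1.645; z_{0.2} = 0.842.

n = 393 per group

For two independent groups with equal n: n = 2·((z_{α/2} + z_β) / d)².
z_{α/2} + z_β = 1.960 + 0.842 = 2.802.
n = 2 × (2.802 / 0.20)² = 2 × 14.010² = 2 × 196.28 = 392.6.
Round up to the next whole participant.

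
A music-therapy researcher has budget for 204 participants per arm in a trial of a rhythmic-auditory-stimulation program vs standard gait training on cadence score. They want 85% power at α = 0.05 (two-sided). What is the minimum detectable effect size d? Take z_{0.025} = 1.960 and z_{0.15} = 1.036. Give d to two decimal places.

d_min ≈ 0.30

For two independent groups of n = 204 each: d_min = (z_{α/2} + z_β)·√(2/n).
z-sum = 1.960 + 1.036 = 2.996.
d_min = 2.996 × √(2/204) = 2.996 × 0.0990 = 0.297.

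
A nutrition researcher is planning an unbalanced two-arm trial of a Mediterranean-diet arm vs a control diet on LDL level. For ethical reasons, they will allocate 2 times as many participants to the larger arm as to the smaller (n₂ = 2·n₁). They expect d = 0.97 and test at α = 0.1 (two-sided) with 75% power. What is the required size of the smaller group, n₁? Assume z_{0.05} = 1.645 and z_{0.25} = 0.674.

With allocation ratio k = n₂/n₁ = 2, Var(x̄₁−x̄₂) = σ²(1/n₁ + 1/(k·n₁)) = σ²·(k+1)/(k·n₁).
So n₁ = (1 + 1/k)·((z_{α/2} + z_β)/d)² = 1.500 × (2.319/0.97)².
n₁ = 1.500 × 5.72 = 8.6.
Round up: n₁ = 9, giving n₂ = 2 × 9 = 18.

n₁ = 9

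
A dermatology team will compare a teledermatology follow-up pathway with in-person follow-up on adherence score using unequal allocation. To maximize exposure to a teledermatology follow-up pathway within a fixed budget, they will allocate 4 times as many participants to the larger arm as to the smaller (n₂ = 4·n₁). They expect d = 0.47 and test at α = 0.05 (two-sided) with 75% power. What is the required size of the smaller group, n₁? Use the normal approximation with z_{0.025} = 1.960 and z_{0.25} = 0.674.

n₁ = 40

With allocation ratio k = n₂/n₁ = 4, Var(x̄₁−x̄₂) = σ²(1/n₁ + 1/(k·n₁)) = σ²·(k+1)/(k·n₁).
So n₁ = (1 + 1/k)·((z_{α/2} + z_β)/d)² = 1.250 × (2.634/0.47)².
n₁ = 1.250 × 31.41 = 39.3.
Round up: n₁ = 40, giving n₂ = 4 × 40 = 160.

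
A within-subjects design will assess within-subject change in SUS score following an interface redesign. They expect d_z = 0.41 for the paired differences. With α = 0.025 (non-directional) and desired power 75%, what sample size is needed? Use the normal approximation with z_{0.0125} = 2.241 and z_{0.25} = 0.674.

For a paired (one-sample on differences) test: n = ((z_{α/2} + z_β) / d)².
z_{α/2} + z_β = 2.241 + 0.674 = 2.915.
n = (2.915 / 0.41)² = 7.110² = 50.55.
Round up.

n = 51 pairs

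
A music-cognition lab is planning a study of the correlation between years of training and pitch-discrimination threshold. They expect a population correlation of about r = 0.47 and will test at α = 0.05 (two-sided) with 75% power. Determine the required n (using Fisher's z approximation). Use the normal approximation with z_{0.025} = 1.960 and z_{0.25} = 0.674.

Fisher's z: C = ½·ln((1+r)/(1−r)) = ½·ln(2.7736) = 0.5101.
n = ((z_{α/2} + z_β)/C)² + 3.
(1.960 + 0.674) / 0.5101 = 2.634 / 0.5101 = 5.164.
n = 5.164² + 3 = 26.66 + 3 = 29.7.
Round up.

n = 30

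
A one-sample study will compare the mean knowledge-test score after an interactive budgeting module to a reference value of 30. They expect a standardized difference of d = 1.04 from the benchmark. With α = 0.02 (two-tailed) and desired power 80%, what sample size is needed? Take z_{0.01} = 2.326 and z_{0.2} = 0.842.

n = 10

For a one-sample test: n = ((z_{α/2} + z_β) / d)².
z_{α/2} + z_β = 2.326 + 0.842 = 3.168.
n = (3.168 / 1.04)² = 3.046² = 9.28.
Round up.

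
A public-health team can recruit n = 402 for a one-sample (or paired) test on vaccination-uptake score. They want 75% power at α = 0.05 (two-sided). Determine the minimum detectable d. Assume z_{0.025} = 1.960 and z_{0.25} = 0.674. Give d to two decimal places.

d_min ≈ 0.13

For a single sample (or paired design) of n = 402: d_min = (z_{α/2} + z_β)/√n.
z-sum = 1.960 + 0.674 = 2.634.
d_min = 2.634 / √402 = 2.634 / 20.050 = 0.131.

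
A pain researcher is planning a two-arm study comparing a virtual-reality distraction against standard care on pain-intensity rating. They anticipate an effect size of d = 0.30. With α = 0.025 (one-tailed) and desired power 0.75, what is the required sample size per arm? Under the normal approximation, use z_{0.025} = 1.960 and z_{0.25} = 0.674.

n = 155 per group

For two independent groups with equal n: n = 2·((z_{α} + z_β) / d)².
z_{α} + z_β = 1.960 + 0.674 = 2.634.
n = 2 × (2.634 / 0.30)² = 2 × 8.780² = 2 × 77.09 = 154.2.
Round up to the next whole participant.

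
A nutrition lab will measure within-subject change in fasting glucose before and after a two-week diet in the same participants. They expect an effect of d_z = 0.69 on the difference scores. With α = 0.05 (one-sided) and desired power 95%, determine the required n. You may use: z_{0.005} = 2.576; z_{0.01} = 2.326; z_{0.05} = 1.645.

For a paired (one-sample on differences) test: n = ((z_{α} + z_β) / d)².
z_{α} + z_β = 1.645 + 1.645 = 3.290.
n = (3.290 / 0.69)² = 4.768² = 22.73.
Round up.

n = 23 pairs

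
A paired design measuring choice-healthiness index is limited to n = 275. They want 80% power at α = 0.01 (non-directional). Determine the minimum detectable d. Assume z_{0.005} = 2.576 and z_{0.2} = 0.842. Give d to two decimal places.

For a single sample (or paired design) of n = 275: d_min = (z_{α/2} + z_β)/√n.
z-sum = 2.576 + 0.842 = 3.418.
d_min = 3.418 / √275 = 3.418 / 16.583 = 0.206.

d_min ≈ 0.21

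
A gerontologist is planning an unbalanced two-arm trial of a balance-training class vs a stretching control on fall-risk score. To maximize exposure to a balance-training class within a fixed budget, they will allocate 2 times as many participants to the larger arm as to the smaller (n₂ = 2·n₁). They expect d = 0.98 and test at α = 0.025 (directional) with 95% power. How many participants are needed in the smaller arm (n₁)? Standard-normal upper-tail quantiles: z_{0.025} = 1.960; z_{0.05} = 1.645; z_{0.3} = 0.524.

n₁ = 21

With allocation ratio k = n₂/n₁ = 2, Var(x̄₁−x̄₂) = σ²(1/n₁ + 1/(k·n₁)) = σ²·(k+1)/(k·n₁).
So n₁ = (1 + 1/k)·((z_{α} + z_β)/d)² = 1.500 × (3.605/0.98)².
n₁ = 1.500 × 13.53 = 20.3.
Round up: n₁ = 21, giving n₂ = 2 × 21 = 42.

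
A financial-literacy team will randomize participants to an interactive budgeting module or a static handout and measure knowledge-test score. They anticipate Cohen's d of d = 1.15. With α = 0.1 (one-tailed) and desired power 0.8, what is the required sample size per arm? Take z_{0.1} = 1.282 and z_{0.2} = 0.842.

n = 7 per group

For two independent groups with equal n: n = 2·((z_{α} + z_β) / d)².
z_{α} + z_β = 1.282 + 0.842 = 2.124.
n = 2 × (2.124 / 1.15)² = 2 × 1.847² = 2 × 3.41 = 6.8.
Round up to the next whole participant.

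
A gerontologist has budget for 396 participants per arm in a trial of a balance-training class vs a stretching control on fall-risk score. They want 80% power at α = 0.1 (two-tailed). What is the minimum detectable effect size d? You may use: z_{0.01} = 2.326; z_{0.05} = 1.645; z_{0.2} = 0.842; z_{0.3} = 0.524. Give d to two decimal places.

d_min ≈ 0.18

For two independent groups of n = 396 each: d_min = (z_{α/2} + z_β)·√(2/n).
z-sum = 1.645 + 0.842 = 2.487.
d_min = 2.487 × √(2/396) = 2.487 × 0.0711 = 0.177.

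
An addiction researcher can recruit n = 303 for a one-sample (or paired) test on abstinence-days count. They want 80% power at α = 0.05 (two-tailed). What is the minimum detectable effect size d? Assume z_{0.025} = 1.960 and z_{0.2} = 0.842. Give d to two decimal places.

d_min ≈ 0.16

For a single sample (or paired design) of n = 303: d_min = (z_{α/2} + z_β)/√n.
z-sum = 1.960 + 0.842 = 2.802.
d_min = 2.802 / √303 = 2.802 / 17.407 = 0.161.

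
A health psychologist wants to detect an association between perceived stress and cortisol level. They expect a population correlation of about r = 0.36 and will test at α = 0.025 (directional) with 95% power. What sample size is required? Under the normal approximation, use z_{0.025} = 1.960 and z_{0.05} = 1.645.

Fisher's z: C = ½·ln((1+r)/(1−r)) = ½·ln(2.1250) = 0.3769.
n = ((z_{α} + z_β)/C)² + 3.
(1.960 + 1.645) / 0.3769 = 3.605 / 0.3769 = 9.565.
n = 9.565² + 3 = 91.49 + 3 = 94.5.
Round up.

n = 95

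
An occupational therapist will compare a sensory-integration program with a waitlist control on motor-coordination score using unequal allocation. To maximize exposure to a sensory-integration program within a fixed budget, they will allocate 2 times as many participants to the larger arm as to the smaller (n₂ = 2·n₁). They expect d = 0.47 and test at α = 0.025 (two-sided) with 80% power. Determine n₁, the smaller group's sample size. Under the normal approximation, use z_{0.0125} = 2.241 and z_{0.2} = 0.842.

With allocation ratio k = n₂/n₁ = 2, Var(x̄₁−x̄₂) = σ²(1/n₁ + 1/(k·n₁)) = σ²·(k+1)/(k·n₁).
So n₁ = (1 + 1/k)·((z_{α/2} + z_β)/d)² = 1.500 × (3.083/0.47)².
n₁ = 1.500 × 43.03 = 64.5.
Round up: n₁ = 65, giving n₂ = 2 × 65 = 130.

n₁ = 65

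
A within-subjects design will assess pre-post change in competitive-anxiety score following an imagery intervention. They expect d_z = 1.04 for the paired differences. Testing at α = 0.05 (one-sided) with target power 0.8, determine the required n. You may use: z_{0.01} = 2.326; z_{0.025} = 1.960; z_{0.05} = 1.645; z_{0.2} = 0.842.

For a paired (one-sample on differences) test: n = ((z_{α} + z_β) / d)².
z_{α} + z_β = 1.645 + 0.842 = 2.487.
n = (2.487 / 1.04)² = 2.391² = 5.72.
Round up.

n = 6 pairs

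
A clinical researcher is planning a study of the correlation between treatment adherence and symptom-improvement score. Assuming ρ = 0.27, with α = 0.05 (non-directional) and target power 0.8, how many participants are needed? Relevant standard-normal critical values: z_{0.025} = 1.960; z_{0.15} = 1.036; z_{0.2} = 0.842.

n = 106

Fisher's z: C = ½·ln((1+r)/(1−r)) = ½·ln(1.7397) = 0.2769.
n = ((z_{α/2} + z_β)/C)² + 3.
(1.960 + 0.842) / 0.2769 = 2.802 / 0.2769 = 10.119.
n = 10.119² + 3 = 102.40 + 3 = 105.4.
Round up.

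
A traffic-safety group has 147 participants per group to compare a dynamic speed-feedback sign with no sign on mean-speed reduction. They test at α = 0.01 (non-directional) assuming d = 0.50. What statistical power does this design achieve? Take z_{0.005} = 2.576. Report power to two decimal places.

For two equal groups, power = Φ(d·√(n/2) − z_{α/2}).
d·√(n/2) = 0.50 × √(147/2) = 0.50 × 8.573 = 4.287.
z_β = 4.287 − 2.576 = 1.711.
Power = Φ(1.711) = 0.956.

power ≈ 0.96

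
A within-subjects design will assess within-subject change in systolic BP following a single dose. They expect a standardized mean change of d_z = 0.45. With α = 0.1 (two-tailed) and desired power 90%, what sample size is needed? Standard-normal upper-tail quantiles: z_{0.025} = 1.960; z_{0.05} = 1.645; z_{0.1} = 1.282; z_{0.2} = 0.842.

n = 43 pairs

For a paired (one-sample on differences) test: n = ((z_{α/2} + z_β) / d)².
z_{α/2} + z_β = 1.645 + 1.282 = 2.927.
n = (2.927 / 0.45)² = 6.504² = 42.31.
Round up.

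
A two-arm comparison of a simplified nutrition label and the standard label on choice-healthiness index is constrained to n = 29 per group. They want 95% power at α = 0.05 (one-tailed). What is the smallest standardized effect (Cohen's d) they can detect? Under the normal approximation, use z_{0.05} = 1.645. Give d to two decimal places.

For two independent groups of n = 29 each: d_min = (z_{α} + z_β)·√(2/n).
z-sum = 1.645 + 1.645 = 3.290.
d_min = 3.290 × √(2/29) = 3.290 × 0.2626 = 0.864.

d_min ≈ 0.86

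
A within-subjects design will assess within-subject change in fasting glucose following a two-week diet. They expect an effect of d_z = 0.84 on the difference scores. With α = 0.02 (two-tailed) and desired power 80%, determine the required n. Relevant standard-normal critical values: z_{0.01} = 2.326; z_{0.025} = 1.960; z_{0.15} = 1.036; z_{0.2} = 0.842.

n = 15 pairs

For a paired (one-sample on differences) test: n = ((z_{α/2} + z_β) / d)².
z_{α/2} + z_β = 2.326 + 0.842 = 3.168.
n = (3.168 / 0.84)² = 3.771² = 14.22.
Round up.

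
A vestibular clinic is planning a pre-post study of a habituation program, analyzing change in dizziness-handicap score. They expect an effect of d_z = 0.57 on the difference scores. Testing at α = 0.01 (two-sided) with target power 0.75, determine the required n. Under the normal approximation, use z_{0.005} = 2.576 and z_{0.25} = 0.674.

n = 33 pairs

For a paired (one-sample on differences) test: n = ((z_{α/2} + z_β) / d)².
z_{α/2} + z_β = 2.576 + 0.674 = 3.250.
n = (3.250 / 0.57)² = 5.702² = 32.51.
Round up.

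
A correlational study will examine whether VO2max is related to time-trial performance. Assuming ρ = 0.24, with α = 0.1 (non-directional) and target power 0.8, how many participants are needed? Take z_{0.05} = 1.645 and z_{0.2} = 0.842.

n = 107

Fisher's z: C = ½·ln((1+r)/(1−r)) = ½·ln(1.6316) = 0.2448.
n = ((z_{α/2} + z_β)/C)² + 3.
(1.645 + 0.842) / 0.2448 = 2.487 / 0.2448 = 10.159.
n = 10.159² + 3 = 103.21 + 3 = 106.2.
Round up.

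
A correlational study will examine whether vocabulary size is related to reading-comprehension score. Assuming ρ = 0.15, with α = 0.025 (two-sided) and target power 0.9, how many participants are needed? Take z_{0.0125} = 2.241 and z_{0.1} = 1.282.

Fisher's z: C = ½·ln((1+r)/(1−r)) = ½·ln(1.3529) = 0.1511.
n = ((z_{α/2} + z_β)/C)² + 3.
(2.241 + 1.282) / 0.1511 = 3.523 / 0.1511 = 23.316.
n = 23.316² + 3 = 543.62 + 3 = 546.6.
Round up.

n = 547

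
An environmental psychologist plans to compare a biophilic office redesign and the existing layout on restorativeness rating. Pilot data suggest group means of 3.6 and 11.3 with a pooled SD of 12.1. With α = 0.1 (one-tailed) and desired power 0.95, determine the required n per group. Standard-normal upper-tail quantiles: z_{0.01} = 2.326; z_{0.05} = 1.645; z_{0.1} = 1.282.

Cohen's d = |M₁ − M₂| / SD_pooled = |3.6 − 11.3| / 12.1 = 7.7 / 12.1 = 0.636.
For two independent groups with equal n: n = 2·((z_{α} + z_β) / d)².
z_{α} + z_β = 1.282 + 1.645 = 2.927.
n = 2 × (2.927 / 0.636)² = 2 × 4.602² = 2 × 21.18 = 42.4.
Round up to the next whole participant.

n = 43 per group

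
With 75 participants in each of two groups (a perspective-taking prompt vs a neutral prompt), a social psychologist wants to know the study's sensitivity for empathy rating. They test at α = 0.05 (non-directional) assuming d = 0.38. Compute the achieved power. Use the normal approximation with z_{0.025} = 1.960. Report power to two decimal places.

power ≈ 0.64

For two equal groups, power = Φ(d·√(n/2) − z_{α/2}).
d·√(n/2) = 0.38 × √(75/2) = 0.38 × 6.124 = 2.327.
z_β = 2.327 − 1.960 = 0.367.
Power = Φ(0.367) = 0.643.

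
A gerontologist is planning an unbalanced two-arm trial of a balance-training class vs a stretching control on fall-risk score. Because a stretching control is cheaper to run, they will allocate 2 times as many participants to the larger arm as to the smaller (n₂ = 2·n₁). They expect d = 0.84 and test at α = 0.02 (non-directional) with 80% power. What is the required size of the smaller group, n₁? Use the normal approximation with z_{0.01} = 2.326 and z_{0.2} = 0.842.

With allocation ratio k = n₂/n₁ = 2, Var(x̄₁−x̄₂) = σ²(1/n₁ + 1/(k·n₁)) = σ²·(k+1)/(k·n₁).
So n₁ = (1 + 1/k)·((z_{α/2} + z_β)/d)² = 1.500 × (3.168/0.84)².
n₁ = 1.500 × 14.22 = 21.3.
Round up: n₁ = 22, giving n₂ = 2 × 22 = 44.

n₁ = 22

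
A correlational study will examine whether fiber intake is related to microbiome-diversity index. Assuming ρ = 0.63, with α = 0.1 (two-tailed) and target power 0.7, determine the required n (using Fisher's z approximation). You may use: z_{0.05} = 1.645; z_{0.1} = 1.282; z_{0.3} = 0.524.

n = 12

Fisher's z: C = ½·ln((1+r)/(1−r)) = ½·ln(4.4054) = 0.7414.
n = ((z_{α/2} + z_β)/C)² + 3.
(1.645 + 0.524) / 0.7414 = 2.169 / 0.7414 = 2.926.
n = 2.926² + 3 = 8.56 + 3 = 11.6.
Round up.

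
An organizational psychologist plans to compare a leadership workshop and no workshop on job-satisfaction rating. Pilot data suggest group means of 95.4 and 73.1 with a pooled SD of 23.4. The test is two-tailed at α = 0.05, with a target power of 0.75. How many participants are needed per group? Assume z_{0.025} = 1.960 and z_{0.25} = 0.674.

Cohen's d = |M₁ − M₂| / SD_pooled = |95.4 − 73.1| / 23.4 = 22.3 / 23.4 = 0.953.
For two independent groups with equal n: n = 2·((z_{α/2} + z_β) / d)².
z_{α/2} + z_β = 1.960 + 0.674 = 2.634.
n = 2 × (2.634 / 0.953)² = 2 × 2.764² = 2 × 7.64 = 15.3.
Round up to the next whole participant.

n = 16 per group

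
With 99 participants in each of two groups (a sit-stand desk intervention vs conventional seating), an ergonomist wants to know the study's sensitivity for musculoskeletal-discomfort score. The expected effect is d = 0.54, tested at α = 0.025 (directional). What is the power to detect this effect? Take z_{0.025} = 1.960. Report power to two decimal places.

power ≈ 0.97

For two equal groups, power = Φ(d·√(n/2) − z_{α}).
d·√(n/2) = 0.54 × √(99/2) = 0.54 × 7.036 = 3.799.
z_β = 3.799 − 1.960 = 1.839.
Power = Φ(1.839) = 0.967.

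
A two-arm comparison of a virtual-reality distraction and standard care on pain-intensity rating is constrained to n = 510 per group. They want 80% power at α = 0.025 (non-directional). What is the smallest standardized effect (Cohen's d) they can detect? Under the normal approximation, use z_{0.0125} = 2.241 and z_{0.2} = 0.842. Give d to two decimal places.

d_min ≈ 0.19

For two independent groups of n = 510 each: d_min = (z_{α/2} + z_β)·√(2/n).
z-sum = 2.241 + 0.842 = 3.083.
d_min = 3.083 × √(2/510) = 3.083 × 0.0626 = 0.193.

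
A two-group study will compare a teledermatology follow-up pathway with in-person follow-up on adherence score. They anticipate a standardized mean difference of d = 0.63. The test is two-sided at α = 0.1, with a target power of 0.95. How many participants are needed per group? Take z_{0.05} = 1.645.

n = 55 per group

For two independent groups with equal n: n = 2·((z_{α/2} + z_β) / d)².
z_{α/2} + z_β = 1.645 + 1.645 = 3.290.
n = 2 × (3.290 / 0.63)² = 2 × 5.222² = 2 × 27.27 = 54.5.
Round up to the next whole participant.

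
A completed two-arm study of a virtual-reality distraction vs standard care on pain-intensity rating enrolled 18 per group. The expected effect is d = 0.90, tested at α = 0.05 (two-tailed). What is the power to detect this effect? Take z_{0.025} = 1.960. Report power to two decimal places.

For two equal groups, power = Φ(d·√(n/2) − z_{α/2}).
d·√(n/2) = 0.90 × √(18/2) = 0.90 × 3.000 = 2.700.
z_β = 2.700 − 1.960 = 0.740.
Power = Φ(0.740) = 0.770.

power ≈ 0.77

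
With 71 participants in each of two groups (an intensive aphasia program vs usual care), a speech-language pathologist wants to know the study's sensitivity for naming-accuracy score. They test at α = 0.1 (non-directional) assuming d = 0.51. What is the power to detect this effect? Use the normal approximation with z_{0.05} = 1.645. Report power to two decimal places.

power ≈ 0.92

For two equal groups, power = Φ(d·√(n/2) − z_{α/2}).
d·√(n/2) = 0.51 × √(71/2) = 0.51 × 5.958 = 3.039.
z_β = 3.039 − 1.645 = 1.394.
Power = Φ(1.394) = 0.918.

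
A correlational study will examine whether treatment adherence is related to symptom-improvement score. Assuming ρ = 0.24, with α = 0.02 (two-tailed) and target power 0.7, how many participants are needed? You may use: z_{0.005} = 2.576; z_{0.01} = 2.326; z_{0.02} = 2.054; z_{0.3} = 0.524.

n = 139

Fisher's z: C = ½·ln((1+r)/(1−r)) = ½·ln(1.6316) = 0.2448.
n = ((z_{α/2} + z_β)/C)² + 3.
(2.326 + 0.524) / 0.2448 = 2.850 / 0.2448 = 11.642.
n = 11.642² + 3 = 135.54 + 3 = 138.5.
Round up.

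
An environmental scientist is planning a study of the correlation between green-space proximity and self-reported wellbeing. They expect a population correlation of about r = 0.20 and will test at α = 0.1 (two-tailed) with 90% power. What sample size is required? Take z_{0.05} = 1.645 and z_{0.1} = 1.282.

Fisher's z: C = ½·ln((1+r)/(1−r)) = ½·ln(1.5000) = 0.2027.
n = ((z_{α/2} + z_β)/C)² + 3.
(1.645 + 1.282) / 0.2027 = 2.927 / 0.2027 = 14.440.
n = 14.440² + 3 = 208.52 + 3 = 211.5.
Round up.

n = 212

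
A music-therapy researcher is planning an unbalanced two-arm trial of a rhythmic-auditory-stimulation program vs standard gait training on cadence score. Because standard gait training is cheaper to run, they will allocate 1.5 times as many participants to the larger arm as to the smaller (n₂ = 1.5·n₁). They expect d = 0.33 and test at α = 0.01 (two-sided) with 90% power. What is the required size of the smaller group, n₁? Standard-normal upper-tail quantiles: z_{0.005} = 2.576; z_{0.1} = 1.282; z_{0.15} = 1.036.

n₁ = 228

With allocation ratio k = n₂/n₁ = 1.5, Var(x̄₁−x̄₂) = σ²(1/n₁ + 1/(k·n₁)) = σ²·(k+1)/(k·n₁).
So n₁ = (1 + 1/k)·((z_{α/2} + z_β)/d)² = 1.667 × (3.858/0.33)².
n₁ = 1.667 × 136.68 = 227.8.
Round up: n₁ = 228, giving n₂ = 1.5 × 228 = 342.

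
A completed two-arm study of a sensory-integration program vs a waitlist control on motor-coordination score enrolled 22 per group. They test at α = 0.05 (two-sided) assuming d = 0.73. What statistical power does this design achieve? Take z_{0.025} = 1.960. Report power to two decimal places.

power ≈ 0.68

For two equal groups, power = Φ(d·√(n/2) − z_{α/2}).
d·√(n/2) = 0.73 × √(22/2) = 0.73 × 3.317 = 2.421.
z_β = 2.421 − 1.960 = 0.461.
Power = Φ(0.461) = 0.678.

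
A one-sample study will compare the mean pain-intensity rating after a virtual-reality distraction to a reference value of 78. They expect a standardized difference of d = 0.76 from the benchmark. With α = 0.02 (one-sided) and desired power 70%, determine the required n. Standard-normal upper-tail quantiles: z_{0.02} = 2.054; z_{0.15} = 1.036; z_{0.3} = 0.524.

For a one-sample test: n = ((z_{α} + z_β) / d)².
z_{α} + z_β = 2.054 + 0.524 = 2.578.
n = (2.578 / 0.76)² = 3.392² = 11.51.
Round up.

n = 12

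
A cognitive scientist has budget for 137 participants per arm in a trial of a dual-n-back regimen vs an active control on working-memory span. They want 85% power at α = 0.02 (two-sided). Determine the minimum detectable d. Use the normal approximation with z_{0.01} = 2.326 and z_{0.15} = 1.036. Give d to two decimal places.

For two independent groups of n = 137 each: d_min = (z_{α/2} + z_β)·√(2/n).
z-sum = 2.326 + 1.036 = 3.362.
d_min = 3.362 × √(2/137) = 3.362 × 0.1208 = 0.406.

d_min ≈ 0.41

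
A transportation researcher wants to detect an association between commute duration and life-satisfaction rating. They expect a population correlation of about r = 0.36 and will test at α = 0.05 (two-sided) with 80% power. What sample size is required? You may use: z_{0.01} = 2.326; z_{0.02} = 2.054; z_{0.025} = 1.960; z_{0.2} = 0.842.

n = 59

Fisher's z: C = ½·ln((1+r)/(1−r)) = ½·ln(2.1250) = 0.3769.
n = ((z_{α/2} + z_β)/C)² + 3.
(1.960 + 0.842) / 0.3769 = 2.802 / 0.3769 = 7.434.
n = 7.434² + 3 = 55.27 + 3 = 58.3.
Round up.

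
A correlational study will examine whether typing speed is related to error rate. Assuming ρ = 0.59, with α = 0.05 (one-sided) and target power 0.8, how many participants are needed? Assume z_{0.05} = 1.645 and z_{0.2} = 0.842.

n = 17

Fisher's z: C = ½·ln((1+r)/(1−r)) = ½·ln(3.8780) = 0.6777.
n = ((z_{α} + z_β)/C)² + 3.
(1.645 + 0.842) / 0.6777 = 2.487 / 0.6777 = 3.670.
n = 3.670² + 3 = 13.47 + 3 = 16.5.
Round up.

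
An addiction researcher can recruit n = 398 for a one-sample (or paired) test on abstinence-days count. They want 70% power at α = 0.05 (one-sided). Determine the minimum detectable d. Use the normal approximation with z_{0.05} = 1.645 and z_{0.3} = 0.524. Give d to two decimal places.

For a single sample (or paired design) of n = 398: d_min = (z_{α} + z_β)/√n.
z-sum = 1.645 + 0.524 = 2.169.
d_min = 2.169 / √398 = 2.169 / 19.950 = 0.109.

d_min ≈ 0.11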